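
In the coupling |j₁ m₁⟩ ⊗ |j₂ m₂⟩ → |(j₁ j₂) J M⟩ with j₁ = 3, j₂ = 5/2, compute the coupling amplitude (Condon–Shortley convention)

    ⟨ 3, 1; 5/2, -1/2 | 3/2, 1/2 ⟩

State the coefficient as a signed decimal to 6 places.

-0.097590

j₁+j₂−J=4  J+j₁−j₂=2  J−j₁+j₂=1  j₁+j₂+J+1=8
(j₁±m₁, j₂±m₂, J±M) = (4,2,2,3,2,1)
P² = 192/35
sum k=1..2:
  [1] −1/6 = -1/6
  [2] +1/8 = 1/8
S = -1/24
C² = P²·S² = 1/105 ; C = -0.097590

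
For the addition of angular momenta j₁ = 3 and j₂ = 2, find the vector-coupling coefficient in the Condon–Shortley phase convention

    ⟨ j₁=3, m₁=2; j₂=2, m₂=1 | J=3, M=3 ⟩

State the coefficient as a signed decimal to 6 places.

-0.645497  (= −√(5/12))

triangle: 2!*4!*2!/9! = 96/362880
(j±m)!: 5!*1!*3!*1!*6!*0! = 518400
prefactor² = (2J+1)*Δ*N² = 960
  k=1: −1/(1!*1!*0!*2!*4!*0!) = -1/48
Σ = -1/48  ⇒  CG² = 960*(-1/48)² = 5/12
CG = −√(5/12) = -0.645497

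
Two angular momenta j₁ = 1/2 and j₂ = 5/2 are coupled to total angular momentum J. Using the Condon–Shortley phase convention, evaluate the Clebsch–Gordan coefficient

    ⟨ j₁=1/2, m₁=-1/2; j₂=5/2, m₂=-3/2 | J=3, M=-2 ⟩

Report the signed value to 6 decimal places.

+√(5/6) = +0.912871

j₁+j₂−J=0  J+j₁−j₂=1  J−j₁+j₂=5  j₁+j₂+J+1=7
(j₁±m₁, j₂±m₂, J±M) = (0,1,1,4,1,5)
P² = 480
sum k=0..0:
  [0] +1/24 = 1/24
S = 1/24
C² = P²·S² = 5/6 ; C = +0.912871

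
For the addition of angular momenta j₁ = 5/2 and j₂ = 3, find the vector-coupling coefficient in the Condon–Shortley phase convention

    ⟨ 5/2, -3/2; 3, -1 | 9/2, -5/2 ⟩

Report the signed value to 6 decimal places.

j₁+j₂−J=1  J+j₁−j₂=4  J−j₁+j₂=5  j₁+j₂+J+1=11
(j₁±m₁, j₂±m₂, J±M) = (1,4,2,4,2,7)
P² = 92160/11
sum k=0..1:
  [0] +1/288 = 1/288
  [1] −1/144 = -1/144
S = -1/288
C² = P²·S² = 10/99 ; C = -0.317821

−√(10/99) ≈ -0.317821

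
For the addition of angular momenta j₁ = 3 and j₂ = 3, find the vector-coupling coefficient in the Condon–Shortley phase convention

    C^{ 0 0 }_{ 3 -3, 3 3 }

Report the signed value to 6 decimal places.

+√(1/7) = +0.377964

√[1·6!0!0!/7! · 0!6!6!0!0!0!] = √(518400/7)
  +(−1)^6/∏(6,0,0,0,0,0)! = 1/720  (running 1/720)
⟨..|..⟩ = √(518400/7)·(1/720) = +0.377964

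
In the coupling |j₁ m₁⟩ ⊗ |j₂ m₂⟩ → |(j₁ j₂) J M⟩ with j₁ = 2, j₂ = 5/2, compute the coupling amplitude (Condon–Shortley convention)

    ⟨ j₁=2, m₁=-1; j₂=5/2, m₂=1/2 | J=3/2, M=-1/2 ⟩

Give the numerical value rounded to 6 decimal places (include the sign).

j₁+j₂−J=3  J+j₁−j₂=1  J−j₁+j₂=2  j₁+j₂+J+1=7
(j₁±m₁, j₂±m₂, J±M) = (1,3,3,2,1,2)
P² = 48/35
sum k=2..3:
  [2] +1/2 = 1/2
  [3] −1/12 = -1/12
S = 5/12
C² = P²·S² = 5/21 ; C = +0.487950

+0.487950  (= +√(5/21))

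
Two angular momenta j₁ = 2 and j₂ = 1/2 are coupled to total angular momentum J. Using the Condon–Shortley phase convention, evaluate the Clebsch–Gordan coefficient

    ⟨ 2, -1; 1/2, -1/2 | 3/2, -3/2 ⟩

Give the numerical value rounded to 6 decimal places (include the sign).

triangle: 1!·3!·0!/5! = 6/120
(j±m)!: 1!·3!·0!·1!·0!·3! = 36
prefactor² = (2J+1)·Δ·N² = 36/5
  k=0: +1/(0!·1!·3!·0!·0!·0!) = 1/6
Σ = 1/6  ⇒  CG² = 36/5·1/6² = 1/5
CG = +√(1/5) = +0.447214

+0.447214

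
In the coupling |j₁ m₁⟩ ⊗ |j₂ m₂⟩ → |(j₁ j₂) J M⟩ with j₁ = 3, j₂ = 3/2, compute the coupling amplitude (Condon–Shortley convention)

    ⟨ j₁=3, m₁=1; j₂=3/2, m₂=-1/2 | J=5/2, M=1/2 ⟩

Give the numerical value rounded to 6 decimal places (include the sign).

j₁+j₂−J=2  J+j₁−j₂=4  J−j₁+j₂=1  j₁+j₂+J+1=8
(j₁±m₁, j₂±m₂, J±M) = (4,2,1,2,3,2)
P² = 288/35
sum k=0..1:
  [0] +1/8 = 1/8
  [1] −1/6 = -1/6
S = -1/24
C² = P²·S² = 1/70 ; C = -0.119523

−√(1/70) ≈ -0.119523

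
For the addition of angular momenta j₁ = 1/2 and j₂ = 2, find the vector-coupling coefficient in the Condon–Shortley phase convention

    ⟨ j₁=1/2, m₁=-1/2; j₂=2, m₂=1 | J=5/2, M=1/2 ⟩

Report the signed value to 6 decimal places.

j₁+j₂−J=0  J+j₁−j₂=1  J−j₁+j₂=4  j₁+j₂+J+1=6
(j₁±m₁, j₂±m₂, J±M) = (0,1,3,1,3,2)
P² = 72/5
sum k=0..0:
  [0] +1/6 = 1/6
S = 1/6
C² = P²·S² = 2/5 ; C = +0.632456

+√(2/5) ≈ +0.632456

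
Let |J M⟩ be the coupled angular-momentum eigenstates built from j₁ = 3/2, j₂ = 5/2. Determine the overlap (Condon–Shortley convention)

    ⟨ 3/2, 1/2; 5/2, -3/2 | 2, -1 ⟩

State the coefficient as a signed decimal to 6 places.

triangle: 2!*1!*3!/7! = 12/5040
(j±m)!: 2!*1!*1!*4!*1!*3! = 288
prefactor² = (2J+1)*Δ*N² = 24/7
  k=0: +1/(0!*2!*1!*1!*0!*2!) = 1/4
  k=1: −1/(1!*1!*0!*0!*1!*3!) = -1/6
Σ = 1/12  ⇒  CG² = 24/7*1/12² = 1/42
CG = +√(1/42) = +0.154303

+0.154303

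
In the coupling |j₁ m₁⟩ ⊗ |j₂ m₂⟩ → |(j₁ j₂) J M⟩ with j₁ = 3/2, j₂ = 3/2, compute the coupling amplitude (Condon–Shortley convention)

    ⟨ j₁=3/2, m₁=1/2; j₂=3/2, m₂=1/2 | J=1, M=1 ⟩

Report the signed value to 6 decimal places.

-0.632456

triangle: 2!*1!*1!/5! = 2/120
(j±m)!: 2!*1!*2!*1!*2!*0! = 8
prefactor² = (2J+1)*Δ*N² = 2/5
  k=1: −1/(1!*1!*0!*1!*1!*0!) = -1
Σ = -1  ⇒  CG² = 2/5*(-1)² = 2/5
CG = −√(2/5) = -0.632456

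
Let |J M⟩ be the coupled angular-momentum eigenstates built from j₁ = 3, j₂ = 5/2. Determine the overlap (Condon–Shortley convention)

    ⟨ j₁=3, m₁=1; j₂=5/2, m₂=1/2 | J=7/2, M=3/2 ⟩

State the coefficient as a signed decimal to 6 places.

√[8·2!4!3!/10! · 4!2!3!2!5!2!] = √(3072/35)
  +(−1)^0/∏(0,2,2,3,2,0)! = 1/48  (running 1/48)
  +(−1)^1/∏(1,1,1,2,3,1)! = -1/12  (running -1/16)
  +(−1)^2/∏(2,0,0,1,4,2)! = 1/96  (running -5/96)
⟨..|..⟩ = √(3072/35)·(-5/96) = -0.487950

-0.487950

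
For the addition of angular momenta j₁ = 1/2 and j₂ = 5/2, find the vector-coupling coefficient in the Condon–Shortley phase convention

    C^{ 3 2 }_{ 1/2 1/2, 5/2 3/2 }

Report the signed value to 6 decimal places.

+√(5/6) = +0.912871

√[7·0!1!5!/7! · 1!0!4!1!5!1!] = √(480)
  +(−1)^0/∏(0,0,0,4,1,1)! = 1/24  (running 1/24)
⟨..|..⟩ = √(480)·(1/24) = +0.912871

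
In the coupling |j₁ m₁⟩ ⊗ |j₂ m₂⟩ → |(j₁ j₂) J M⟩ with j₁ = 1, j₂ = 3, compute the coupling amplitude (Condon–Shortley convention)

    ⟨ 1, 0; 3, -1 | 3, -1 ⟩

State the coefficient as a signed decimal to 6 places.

triangle: 1!*1!*5!/8! = 120/40320
(j±m)!: 1!*1!*2!*4!*2!*4! = 2304
prefactor² = (2J+1)*Δ*N² = 48
  k=0: +1/(0!*1!*1!*2!*0!*3!) = 1/12
  k=1: −1/(1!*0!*0!*1!*1!*4!) = -1/24
Σ = 1/24  ⇒  CG² = 48*1/24² = 1/12
CG = +√(1/12) = +0.288675

+√(1/12) ≈ +0.288675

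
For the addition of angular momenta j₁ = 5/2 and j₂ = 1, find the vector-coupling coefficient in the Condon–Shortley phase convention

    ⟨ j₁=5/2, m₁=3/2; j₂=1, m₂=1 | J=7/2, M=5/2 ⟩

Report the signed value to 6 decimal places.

+0.845154  (= +√(5/7))

√[8·0!5!2!/8! · 4!1!2!0!6!1!] = √(11520/7)
  +(−1)^0/∏(0,0,1,2,4,0)! = 1/48  (running 1/48)
⟨..|..⟩ = √(11520/7)·(1/48) = +0.845154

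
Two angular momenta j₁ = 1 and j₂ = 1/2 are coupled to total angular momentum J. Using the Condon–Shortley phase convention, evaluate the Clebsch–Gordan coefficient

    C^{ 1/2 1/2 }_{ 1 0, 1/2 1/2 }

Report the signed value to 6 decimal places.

√[2·1!1!0!/3! · 1!1!1!0!1!0!] = √(1/3)
  +(−1)^1/∏(1,0,0,0,1,0)! = -1  (running -1)
⟨..|..⟩ = √(1/3)·(-1) = -0.577350

−√(1/3) ≈ -0.577350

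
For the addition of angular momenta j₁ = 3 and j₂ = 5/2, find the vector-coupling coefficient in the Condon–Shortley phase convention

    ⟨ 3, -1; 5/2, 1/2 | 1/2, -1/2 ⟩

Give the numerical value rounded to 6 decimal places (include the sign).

triangle: 5!·1!·0!/7! = 120/5040
(j±m)!: 2!·4!·3!·2!·0!·1! = 576
prefactor² = (2J+1)·Δ·N² = 192/7
  k=3: −1/(3!·2!·1!·0!·0!·0!) = -1/12
Σ = -1/12  ⇒  CG² = 192/7·(-1/12)² = 4/21
CG = −√(4/21) = -0.436436

−√(4/21) ≈ -0.436436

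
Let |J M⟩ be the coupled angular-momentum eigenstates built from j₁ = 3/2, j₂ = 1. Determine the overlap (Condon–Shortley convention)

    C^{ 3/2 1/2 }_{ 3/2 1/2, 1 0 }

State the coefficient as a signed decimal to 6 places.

√[4·1!2!1!/5! · 2!1!1!1!2!1!] = √(4/15)
  +(−1)^0/∏(0,1,1,1,1,0)! = 1  (running 1)
  +(−1)^1/∏(1,0,0,0,2,1)! = -1/2  (running 1/2)
⟨..|..⟩ = √(4/15)·(1/2) = +0.258199

+0.258199  (= +√(1/15))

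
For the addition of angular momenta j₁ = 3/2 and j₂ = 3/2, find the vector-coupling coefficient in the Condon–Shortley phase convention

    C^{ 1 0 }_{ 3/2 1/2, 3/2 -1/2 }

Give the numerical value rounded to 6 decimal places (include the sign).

-0.223607

triangle: 2!·1!·1!/5! = 2/120
(j±m)!: 2!·1!·1!·2!·1!·1! = 4
prefactor² = (2J+1)·Δ·N² = 1/5
  k=0: +1/(0!·2!·1!·1!·0!·0!) = 1/2
  k=1: −1/(1!·1!·0!·0!·1!·1!) = -1
Σ = -1/2  ⇒  CG² = 1/5·(-1/2)² = 1/20
CG = −√(1/20) = -0.223607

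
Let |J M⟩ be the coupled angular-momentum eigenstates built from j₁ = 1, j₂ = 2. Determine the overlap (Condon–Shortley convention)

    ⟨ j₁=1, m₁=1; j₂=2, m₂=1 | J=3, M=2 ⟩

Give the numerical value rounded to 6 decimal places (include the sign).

+0.816497

triangle: 0!×2!×4!/7! = 48/5040
(j±m)!: 2!×0!×3!×1!×5!×1! = 1440
prefactor² = (2J+1)×Δ×N² = 96
  k=0: +1/(0!×0!×0!×3!×2!×1!) = 1/12
Σ = 1/12  ⇒  CG² = 96×1/12² = 2/3
CG = +√(2/3) = +0.816497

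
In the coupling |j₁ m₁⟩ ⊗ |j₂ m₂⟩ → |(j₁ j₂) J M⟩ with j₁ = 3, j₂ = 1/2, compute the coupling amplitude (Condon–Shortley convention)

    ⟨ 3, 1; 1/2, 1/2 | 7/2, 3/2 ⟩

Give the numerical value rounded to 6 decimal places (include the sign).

+0.845154

j₁+j₂−J=0  J+j₁−j₂=6  J−j₁+j₂=1  j₁+j₂+J+1=8
(j₁±m₁, j₂±m₂, J±M) = (4,2,1,0,5,2)
P² = 11520/7
sum k=0..0:
  [0] +1/48 = 1/48
S = 1/48
C² = P²·S² = 5/7 ; C = +0.845154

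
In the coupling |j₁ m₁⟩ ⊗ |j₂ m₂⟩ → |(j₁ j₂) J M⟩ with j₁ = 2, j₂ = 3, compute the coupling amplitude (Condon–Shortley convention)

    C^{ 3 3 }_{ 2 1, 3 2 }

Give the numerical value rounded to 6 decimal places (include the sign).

triangle: 2!·2!·4!/9! = 96/362880
(j±m)!: 3!·1!·5!·1!·6!·0! = 518400
prefactor² = (2J+1)·Δ·N² = 960
  k=1: −1/(1!·1!·0!·4!·2!·0!) = -1/48
Σ = -1/48  ⇒  CG² = 960·(-1/48)² = 5/12
CG = −√(5/12) = -0.645497

−√(5/12) = -0.645497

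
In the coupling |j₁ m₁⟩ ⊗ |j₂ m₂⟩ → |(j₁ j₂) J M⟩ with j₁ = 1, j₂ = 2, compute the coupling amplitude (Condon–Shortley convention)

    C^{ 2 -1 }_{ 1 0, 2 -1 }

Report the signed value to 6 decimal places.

+√(1/6) ≈ +0.408248

triangle: 1!·1!·3!/6! = 6/720
(j±m)!: 1!·1!·1!·3!·1!·3! = 36
prefactor² = (2J+1)·Δ·N² = 3/2
  k=0: +1/(0!·1!·1!·1!·0!·2!) = 1/2
  k=1: −1/(1!·0!·0!·0!·1!·3!) = -1/6
Σ = 1/3  ⇒  CG² = 3/2·1/3² = 1/6
CG = +√(1/6) = +0.408248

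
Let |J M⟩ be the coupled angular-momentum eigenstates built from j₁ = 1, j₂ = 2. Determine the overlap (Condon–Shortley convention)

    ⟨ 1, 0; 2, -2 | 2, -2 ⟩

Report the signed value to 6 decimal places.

+√(2/3) = +0.816497

√[5·1!1!3!/6! · 1!1!0!4!0!4!] = √(24)
  +(−1)^0/∏(0,1,1,0,0,3)! = 1/6  (running 1/6)
⟨..|..⟩ = √(24)·(1/6) = +0.816497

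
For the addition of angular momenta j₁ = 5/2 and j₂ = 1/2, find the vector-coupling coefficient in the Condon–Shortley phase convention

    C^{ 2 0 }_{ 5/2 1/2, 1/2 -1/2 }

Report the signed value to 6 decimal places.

j₁+j₂−J=1  J+j₁−j₂=4  J−j₁+j₂=0  j₁+j₂+J+1=6
(j₁±m₁, j₂±m₂, J±M) = (3,2,0,1,2,2)
P² = 8
sum k=0..0:
  [0] +1/4 = 1/4
S = 1/4
C² = P²·S² = 1/2 ; C = +0.707107

+√(1/2) ≈ +0.707107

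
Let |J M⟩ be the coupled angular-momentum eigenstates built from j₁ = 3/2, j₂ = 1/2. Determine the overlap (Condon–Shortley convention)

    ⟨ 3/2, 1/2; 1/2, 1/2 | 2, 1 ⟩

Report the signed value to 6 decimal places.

+0.866025  (= +√(3/4))

j₁+j₂−J=0  J+j₁−j₂=3  J−j₁+j₂=1  j₁+j₂+J+1=5
(j₁±m₁, j₂±m₂, J±M) = (2,1,1,0,3,1)
P² = 3
sum k=0..0:
  [0] +1/2 = 1/2
S = 1/2
C² = P²·S² = 3/4 ; C = +0.866025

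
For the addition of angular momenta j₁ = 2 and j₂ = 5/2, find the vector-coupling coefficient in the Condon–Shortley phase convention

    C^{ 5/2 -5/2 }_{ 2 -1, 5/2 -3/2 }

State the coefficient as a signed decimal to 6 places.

-0.654654

j₁+j₂−J=2  J+j₁−j₂=2  J−j₁+j₂=3  j₁+j₂+J+1=8
(j₁±m₁, j₂±m₂, J±M) = (1,3,1,4,0,5)
P² = 432/7
sum k=1..1:
  [1] −1/12 = -1/12
S = -1/12
C² = P²·S² = 3/7 ; C = -0.654654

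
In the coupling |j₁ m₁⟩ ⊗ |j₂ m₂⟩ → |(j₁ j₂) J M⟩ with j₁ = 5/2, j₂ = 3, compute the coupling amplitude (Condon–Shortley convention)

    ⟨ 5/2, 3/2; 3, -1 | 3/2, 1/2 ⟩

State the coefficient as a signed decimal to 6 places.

triangle: 4!×1!×2!/8! = 48/40320
(j±m)!: 4!×1!×2!×4!×2!×1! = 2304
prefactor² = (2J+1)×Δ×N² = 384/35
  k=0: +1/(0!×4!×1!×2!×0!×0!) = 1/48
  k=1: −1/(1!×3!×0!×1!×1!×1!) = -1/6
Σ = -7/48  ⇒  CG² = 384/35×(-7/48)² = 7/30
CG = −√(7/30) = -0.483046

-0.483046  (= −√(7/30))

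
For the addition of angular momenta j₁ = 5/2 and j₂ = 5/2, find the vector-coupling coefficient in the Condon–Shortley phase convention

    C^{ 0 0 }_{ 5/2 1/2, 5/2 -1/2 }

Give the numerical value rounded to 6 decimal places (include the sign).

+√(1/6) = +0.408248

j₁+j₂−J=5  J+j₁−j₂=0  J−j₁+j₂=0  j₁+j₂+J+1=6
(j₁±m₁, j₂±m₂, J±M) = (3,2,2,3,0,0)
P² = 24
sum k=2..2:
  [2] +1/12 = 1/12
S = 1/12
C² = P²·S² = 1/6 ; C = +0.408248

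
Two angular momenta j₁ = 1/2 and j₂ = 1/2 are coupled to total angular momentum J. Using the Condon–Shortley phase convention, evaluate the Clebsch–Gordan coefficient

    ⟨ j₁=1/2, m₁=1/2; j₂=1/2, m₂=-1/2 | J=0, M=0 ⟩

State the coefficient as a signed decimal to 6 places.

+0.707107

√[1·1!0!0!/2! · 1!0!0!1!0!0!] = √(1/2)
  +(−1)^0/∏(0,1,0,0,0,0)! = 1  (running 1)
⟨..|..⟩ = √(1/2)·(1) = +0.707107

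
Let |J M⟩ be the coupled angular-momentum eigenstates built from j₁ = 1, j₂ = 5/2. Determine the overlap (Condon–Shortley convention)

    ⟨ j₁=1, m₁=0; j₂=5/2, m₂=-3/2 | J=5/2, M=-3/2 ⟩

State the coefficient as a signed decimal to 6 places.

+0.507093

√[6·1!1!4!/7! · 1!1!1!4!1!4!] = √(576/35)
  +(−1)^0/∏(0,1,1,1,0,3)! = 1/6  (running 1/6)
  +(−1)^1/∏(1,0,0,0,1,4)! = -1/24  (running 1/8)
⟨..|..⟩ = √(576/35)·(1/8) = +0.507093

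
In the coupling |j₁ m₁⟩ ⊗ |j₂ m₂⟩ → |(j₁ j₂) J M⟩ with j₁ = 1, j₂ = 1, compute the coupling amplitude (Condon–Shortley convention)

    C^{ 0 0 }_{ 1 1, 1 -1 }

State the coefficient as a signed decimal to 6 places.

triangle: 2!*0!*0!/3! = 2/6
(j±m)!: 2!*0!*0!*2!*0!*0! = 4
prefactor² = (2J+1)*Δ*N² = 4/3
  k=0: +1/(0!*2!*0!*0!*0!*0!) = 1/2
Σ = 1/2  ⇒  CG² = 4/3*1/2² = 1/3
CG = +√(1/3) = +0.577350

+√(1/3) ≈ +0.577350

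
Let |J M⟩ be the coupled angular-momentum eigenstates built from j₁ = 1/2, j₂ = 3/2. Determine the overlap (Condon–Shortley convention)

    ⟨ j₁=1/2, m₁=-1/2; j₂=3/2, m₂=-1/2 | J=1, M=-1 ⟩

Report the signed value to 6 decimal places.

triangle: 1!×0!×2!/4! = 2/24
(j±m)!: 0!×1!×1!×2!×0!×2! = 4
prefactor² = (2J+1)×Δ×N² = 1
  k=1: −1/(1!×0!×0!×0!×0!×2!) = -1/2
Σ = -1/2  ⇒  CG² = 1×(-1/2)² = 1/4
CG = −√(1/4) = -0.500000

-0.500000  (= −√(1/4))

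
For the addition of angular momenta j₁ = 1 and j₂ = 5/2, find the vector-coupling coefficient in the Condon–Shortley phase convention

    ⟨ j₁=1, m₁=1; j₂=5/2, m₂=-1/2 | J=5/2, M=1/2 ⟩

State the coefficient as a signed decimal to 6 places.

j₁+j₂−J=1  J+j₁−j₂=1  J−j₁+j₂=4  j₁+j₂+J+1=7
(j₁±m₁, j₂±m₂, J±M) = (2,0,2,3,3,2)
P² = 288/35
sum k=0..0:
  [0] +1/4 = 1/4
S = 1/4
C² = P²·S² = 18/35 ; C = +0.717137

+√(18/35) ≈ +0.717137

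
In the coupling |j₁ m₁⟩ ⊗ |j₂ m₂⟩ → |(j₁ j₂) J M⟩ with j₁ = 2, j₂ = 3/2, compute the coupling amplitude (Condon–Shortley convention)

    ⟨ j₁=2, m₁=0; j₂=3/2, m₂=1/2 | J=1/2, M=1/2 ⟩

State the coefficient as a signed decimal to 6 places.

j₁+j₂−J=3  J+j₁−j₂=1  J−j₁+j₂=0  j₁+j₂+J+1=5
(j₁±m₁, j₂±m₂, J±M) = (2,2,2,1,1,0)
P² = 4/5
sum k=2..2:
  [2] +1/2 = 1/2
S = 1/2
C² = P²·S² = 1/5 ; C = +0.447214

+0.447214  (= +√(1/5))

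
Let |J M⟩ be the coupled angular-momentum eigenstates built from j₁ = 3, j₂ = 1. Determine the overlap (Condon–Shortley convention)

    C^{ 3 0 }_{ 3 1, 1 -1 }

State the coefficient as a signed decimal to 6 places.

√[7·1!5!1!/8! · 4!2!0!2!3!3!] = √(72)
  +(−1)^0/∏(0,1,2,0,3,1)! = 1/12  (running 1/12)
⟨..|..⟩ = √(72)·(1/12) = +0.707107

+0.707107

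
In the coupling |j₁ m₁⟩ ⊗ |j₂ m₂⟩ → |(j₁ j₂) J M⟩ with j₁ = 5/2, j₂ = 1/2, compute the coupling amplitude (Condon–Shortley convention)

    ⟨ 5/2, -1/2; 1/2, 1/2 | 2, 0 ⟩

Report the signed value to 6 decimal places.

−√(1/2) ≈ -0.707107

√[5·1!4!0!/6! · 2!3!1!0!2!2!] = √(8)
  +(−1)^1/∏(1,0,2,0,2,0)! = -1/4  (running -1/4)
⟨..|..⟩ = √(8)·(-1/4) = -0.707107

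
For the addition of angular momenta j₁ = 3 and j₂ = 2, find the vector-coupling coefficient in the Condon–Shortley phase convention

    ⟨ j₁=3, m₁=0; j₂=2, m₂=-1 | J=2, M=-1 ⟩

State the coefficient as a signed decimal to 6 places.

√[5·3!3!1!/8! · 3!3!1!3!1!3!] = √(81/14)
  +(−1)^0/∏(0,3,3,1,0,0)! = 1/36  (running 1/36)
  +(−1)^1/∏(1,2,2,0,1,1)! = -1/4  (running -2/9)
⟨..|..⟩ = √(81/14)·(-2/9) = -0.534522

-0.534522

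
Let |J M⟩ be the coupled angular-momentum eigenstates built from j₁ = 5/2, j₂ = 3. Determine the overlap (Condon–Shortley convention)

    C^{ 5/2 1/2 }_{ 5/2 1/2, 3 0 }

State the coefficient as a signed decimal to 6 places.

-0.276026  (= −√(8/105))

triangle: 3!*2!*3!/9! = 72/362880
(j±m)!: 3!*2!*3!*3!*3!*2! = 5184
prefactor² = (2J+1)*Δ*N² = 216/35
  k=0: +1/(0!*3!*2!*3!*0!*0!) = 1/72
  k=1: −1/(1!*2!*1!*2!*1!*1!) = -1/4
  k=2: +1/(2!*1!*0!*1!*2!*2!) = 1/8
Σ = -1/9  ⇒  CG² = 216/35*(-1/9)² = 8/105
CG = −√(8/105) = -0.276026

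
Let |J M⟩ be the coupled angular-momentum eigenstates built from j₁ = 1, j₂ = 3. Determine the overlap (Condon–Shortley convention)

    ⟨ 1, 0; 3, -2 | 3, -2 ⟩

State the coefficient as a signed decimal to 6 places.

j₁+j₂−J=1  J+j₁−j₂=1  J−j₁+j₂=5  j₁+j₂+J+1=8
(j₁±m₁, j₂±m₂, J±M) = (1,1,1,5,1,5)
P² = 300
sum k=0..1:
  [0] +1/24 = 1/24
  [1] −1/120 = -1/120
S = 1/30
C² = P²·S² = 1/3 ; C = +0.577350

+0.577350  (= +√(1/3))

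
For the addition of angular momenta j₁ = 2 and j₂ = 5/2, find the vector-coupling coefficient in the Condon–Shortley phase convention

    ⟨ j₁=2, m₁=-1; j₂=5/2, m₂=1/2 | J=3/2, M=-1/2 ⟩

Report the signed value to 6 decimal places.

triangle: 3!×1!×2!/7! = 12/5040
(j±m)!: 1!×3!×3!×2!×1!×2! = 144
prefactor² = (2J+1)×Δ×N² = 48/35
  k=2: +1/(2!×1!×1!×1!×0!×1!) = 1/2
  k=3: −1/(3!×0!×0!×0!×1!×2!) = -1/12
Σ = 5/12  ⇒  CG² = 48/35×5/12² = 5/21
CG = +√(5/21) = +0.487950

+√(5/21) ≈ +0.487950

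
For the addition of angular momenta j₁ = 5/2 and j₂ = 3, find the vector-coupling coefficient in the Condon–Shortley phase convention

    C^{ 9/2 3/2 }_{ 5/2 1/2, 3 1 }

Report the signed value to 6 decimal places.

−√(5/231) = -0.147122

triangle: 1!×4!×5!/11! = 2880/39916800
(j±m)!: 3!×2!×4!×2!×6!×3! = 2488320
prefactor² = (2J+1)×Δ×N² = 138240/77
  k=0: +1/(0!×1!×2!×4!×2!×1!) = 1/96
  k=1: −1/(1!×0!×1!×3!×3!×2!) = -1/72
Σ = -1/288  ⇒  CG² = 138240/77×(-1/288)² = 5/231
CG = −√(5/231) = -0.147122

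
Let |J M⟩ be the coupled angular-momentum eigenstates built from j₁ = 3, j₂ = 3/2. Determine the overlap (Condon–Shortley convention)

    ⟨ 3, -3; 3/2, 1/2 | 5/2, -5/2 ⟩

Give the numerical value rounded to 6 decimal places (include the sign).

+√(15/28) ≈ +0.731925

√[6·2!4!1!/8! · 0!6!2!1!0!5!] = √(8640/7)
  +(−1)^2/∏(2,0,4,0,0,1)! = 1/48  (running 1/48)
⟨..|..⟩ = √(8640/7)·(1/48) = +0.731925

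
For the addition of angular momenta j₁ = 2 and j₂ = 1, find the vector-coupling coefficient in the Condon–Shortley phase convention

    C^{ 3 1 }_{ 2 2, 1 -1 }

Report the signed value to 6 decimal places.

triangle: 0!×4!×2!/7! = 48/5040
(j±m)!: 4!×0!×0!×2!×4!×2! = 2304
prefactor² = (2J+1)×Δ×N² = 768/5
  k=0: +1/(0!×0!×0!×0!×4!×2!) = 1/48
Σ = 1/48  ⇒  CG² = 768/5×1/48² = 1/15
CG = +√(1/15) = +0.258199

+√(1/15) ≈ +0.258199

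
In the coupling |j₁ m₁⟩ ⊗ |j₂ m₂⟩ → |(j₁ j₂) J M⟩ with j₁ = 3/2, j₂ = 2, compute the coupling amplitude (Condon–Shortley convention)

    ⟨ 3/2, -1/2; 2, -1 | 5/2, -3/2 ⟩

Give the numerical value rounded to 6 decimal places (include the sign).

√[6·1!2!3!/7! · 1!2!1!3!1!4!] = √(144/35)
  +(−1)^0/∏(0,1,2,1,0,2)! = 1/4  (running 1/4)
  +(−1)^1/∏(1,0,1,0,1,3)! = -1/6  (running 1/12)
⟨..|..⟩ = √(144/35)·(1/12) = +0.169031

+0.169031  (= +√(1/35))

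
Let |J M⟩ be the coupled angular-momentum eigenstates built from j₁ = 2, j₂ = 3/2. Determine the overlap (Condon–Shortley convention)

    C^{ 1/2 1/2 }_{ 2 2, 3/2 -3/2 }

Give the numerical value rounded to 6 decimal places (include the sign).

+0.632456

triangle: 3!*1!*0!/5! = 6/120
(j±m)!: 4!*0!*0!*3!*1!*0! = 144
prefactor² = (2J+1)*Δ*N² = 72/5
  k=0: +1/(0!*3!*0!*0!*1!*0!) = 1/6
Σ = 1/6  ⇒  CG² = 72/5*1/6² = 2/5
CG = +√(2/5) = +0.632456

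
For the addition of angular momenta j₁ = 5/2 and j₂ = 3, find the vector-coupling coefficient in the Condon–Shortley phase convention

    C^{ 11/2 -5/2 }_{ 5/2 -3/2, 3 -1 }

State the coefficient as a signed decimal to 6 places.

+√(5/11) = +0.674200

j₁+j₂−J=0  J+j₁−j₂=5  J−j₁+j₂=6  j₁+j₂+J+1=12
(j₁±m₁, j₂±m₂, J±M) = (1,4,2,4,3,8)
P² = 6635520/11
sum k=0..0:
  [0] +1/1152 = 1/1152
S = 1/1152
C² = P²·S² = 5/11 ; C = +0.674200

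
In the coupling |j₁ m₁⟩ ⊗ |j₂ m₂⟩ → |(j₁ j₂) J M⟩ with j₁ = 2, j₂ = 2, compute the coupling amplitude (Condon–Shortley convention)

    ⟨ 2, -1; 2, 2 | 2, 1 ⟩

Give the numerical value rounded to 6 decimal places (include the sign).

√[5·2!2!2!/7! · 1!3!4!0!3!1!] = √(48/7)
  +(−1)^2/∏(2,0,1,2,1,0)! = 1/4  (running 1/4)
⟨..|..⟩ = √(48/7)·(1/4) = +0.654654

+0.654654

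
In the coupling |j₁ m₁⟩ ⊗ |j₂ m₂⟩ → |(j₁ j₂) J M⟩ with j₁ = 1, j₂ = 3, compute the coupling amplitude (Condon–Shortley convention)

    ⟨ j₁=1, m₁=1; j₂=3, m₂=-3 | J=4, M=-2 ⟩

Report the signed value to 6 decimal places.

+0.188982  (= +√(1/28))

√[9·0!2!6!/9! · 2!0!0!6!2!6!] = √(518400/7)
  +(−1)^0/∏(0,0,0,0,2,6)! = 1/1440  (running 1/1440)
⟨..|..⟩ = √(518400/7)·(1/1440) = +0.188982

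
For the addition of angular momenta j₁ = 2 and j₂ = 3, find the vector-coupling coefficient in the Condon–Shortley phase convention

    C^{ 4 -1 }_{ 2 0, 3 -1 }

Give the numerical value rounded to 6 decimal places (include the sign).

+0.327327  (= +√(3/28))

j₁+j₂−J=1  J+j₁−j₂=3  J−j₁+j₂=5  j₁+j₂+J+1=10
(j₁±m₁, j₂±m₂, J±M) = (2,2,2,4,3,5)
P² = 1728/7
sum k=0..1:
  [0] +1/24 = 1/24
  [1] −1/48 = -1/48
S = 1/48
C² = P²·S² = 3/28 ; C = +0.327327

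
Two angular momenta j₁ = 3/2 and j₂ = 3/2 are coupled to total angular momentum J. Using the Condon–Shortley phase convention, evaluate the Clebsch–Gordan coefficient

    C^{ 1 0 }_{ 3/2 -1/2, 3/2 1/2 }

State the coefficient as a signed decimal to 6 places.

√[3·2!1!1!/5! · 1!2!2!1!1!1!] = √(1/5)
  +(−1)^1/∏(1,1,1,1,0,0)! = -1  (running -1)
  +(−1)^2/∏(2,0,0,0,1,1)! = 1/2  (running -1/2)
⟨..|..⟩ = √(1/5)·(-1/2) = -0.223607

−√(1/20) ≈ -0.223607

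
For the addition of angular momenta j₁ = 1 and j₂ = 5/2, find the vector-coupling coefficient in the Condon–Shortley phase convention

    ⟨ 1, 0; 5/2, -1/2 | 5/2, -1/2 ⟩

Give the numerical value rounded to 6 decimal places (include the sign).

+0.169031

triangle: 1!*1!*4!/7! = 24/5040
(j±m)!: 1!*1!*2!*3!*2!*3! = 144
prefactor² = (2J+1)*Δ*N² = 144/35
  k=0: +1/(0!*1!*1!*2!*0!*2!) = 1/4
  k=1: −1/(1!*0!*0!*1!*1!*3!) = -1/6
Σ = 1/12  ⇒  CG² = 144/35*1/12² = 1/35
CG = +√(1/35) = +0.169031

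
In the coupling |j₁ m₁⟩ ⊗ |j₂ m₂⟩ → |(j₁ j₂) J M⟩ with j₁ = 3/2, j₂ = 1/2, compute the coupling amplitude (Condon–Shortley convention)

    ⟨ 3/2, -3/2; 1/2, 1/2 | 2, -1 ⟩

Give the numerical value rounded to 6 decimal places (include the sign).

+√(1/4) ≈ +0.500000

j₁+j₂−J=0  J+j₁−j₂=3  J−j₁+j₂=1  j₁+j₂+J+1=5
(j₁±m₁, j₂±m₂, J±M) = (0,3,1,0,1,3)
P² = 9
sum k=0..0:
  [0] +1/6 = 1/6
S = 1/6
C² = P²·S² = 1/4 ; C = +0.500000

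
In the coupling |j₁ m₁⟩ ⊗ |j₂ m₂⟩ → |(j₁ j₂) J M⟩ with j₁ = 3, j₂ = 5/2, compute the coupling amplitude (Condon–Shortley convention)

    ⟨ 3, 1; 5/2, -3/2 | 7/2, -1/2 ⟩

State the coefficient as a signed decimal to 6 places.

+0.356348  (= +√(8/63))

√[8·2!4!3!/10! · 4!2!1!4!3!4!] = √(18432/175)
  +(−1)^0/∏(0,2,2,1,2,2)! = 1/16  (running 1/16)
  +(−1)^1/∏(1,1,1,0,3,3)! = -1/36  (running 5/144)
⟨..|..⟩ = √(18432/175)·(5/144) = +0.356348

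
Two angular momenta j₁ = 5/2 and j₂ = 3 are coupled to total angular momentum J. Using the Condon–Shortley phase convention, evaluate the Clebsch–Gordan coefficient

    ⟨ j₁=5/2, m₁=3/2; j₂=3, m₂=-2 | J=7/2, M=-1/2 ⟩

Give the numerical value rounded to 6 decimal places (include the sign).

+√(20/63) ≈ +0.563436

√[8·2!3!4!/10! · 4!1!1!5!3!4!] = √(9216/35)
  +(−1)^0/∏(0,2,1,1,2,3)! = 1/24  (running 1/24)
  +(−1)^1/∏(1,1,0,0,3,4)! = -1/144  (running 5/144)
⟨..|..⟩ = √(9216/35)·(5/144) = +0.563436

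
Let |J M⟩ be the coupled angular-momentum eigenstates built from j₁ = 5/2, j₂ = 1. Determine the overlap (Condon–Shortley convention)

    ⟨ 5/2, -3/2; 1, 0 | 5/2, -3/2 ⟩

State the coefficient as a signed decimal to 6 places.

triangle: 1!*4!*1!/7! = 24/5040
(j±m)!: 1!*4!*1!*1!*1!*4! = 576
prefactor² = (2J+1)*Δ*N² = 576/35
  k=0: +1/(0!*1!*4!*1!*0!*0!) = 1/24
  k=1: −1/(1!*0!*3!*0!*1!*1!) = -1/6
Σ = -1/8  ⇒  CG² = 576/35*(-1/8)² = 9/35
CG = −√(9/35) = -0.507093

−√(9/35) = -0.507093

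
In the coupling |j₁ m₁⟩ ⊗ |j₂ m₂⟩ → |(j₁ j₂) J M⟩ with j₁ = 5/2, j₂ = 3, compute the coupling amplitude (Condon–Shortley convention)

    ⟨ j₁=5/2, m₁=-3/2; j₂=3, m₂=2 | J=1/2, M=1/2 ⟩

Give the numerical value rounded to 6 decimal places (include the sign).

j₁+j₂−J=5  J+j₁−j₂=0  J−j₁+j₂=1  j₁+j₂+J+1=7
(j₁±m₁, j₂±m₂, J±M) = (1,4,5,1,1,0)
P² = 960/7
sum k=4..4:
  [4] +1/24 = 1/24
S = 1/24
C² = P²·S² = 5/21 ; C = +0.487950

+0.487950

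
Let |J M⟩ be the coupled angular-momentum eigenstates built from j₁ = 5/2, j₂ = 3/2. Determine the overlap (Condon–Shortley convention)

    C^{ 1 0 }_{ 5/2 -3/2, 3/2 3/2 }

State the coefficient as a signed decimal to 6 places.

j₁+j₂−J=3  J+j₁−j₂=2  J−j₁+j₂=0  j₁+j₂+J+1=6
(j₁±m₁, j₂±m₂, J±M) = (1,4,3,0,1,1)
P² = 36/5
sum k=3..3:
  [3] −1/6 = -1/6
S = -1/6
C² = P²·S² = 1/5 ; C = -0.447214

−√(1/5) = -0.447214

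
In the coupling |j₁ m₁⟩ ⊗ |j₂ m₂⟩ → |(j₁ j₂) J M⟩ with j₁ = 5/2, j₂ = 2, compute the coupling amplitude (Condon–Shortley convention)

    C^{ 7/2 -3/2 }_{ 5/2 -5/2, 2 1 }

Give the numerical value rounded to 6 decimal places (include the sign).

√[8·1!4!3!/9! · 0!5!3!1!2!5!] = √(3840/7)
  +(−1)^1/∏(1,0,4,2,0,1)! = -1/48  (running -1/48)
⟨..|..⟩ = √(3840/7)·(-1/48) = -0.487950

−√(5/21) = -0.487950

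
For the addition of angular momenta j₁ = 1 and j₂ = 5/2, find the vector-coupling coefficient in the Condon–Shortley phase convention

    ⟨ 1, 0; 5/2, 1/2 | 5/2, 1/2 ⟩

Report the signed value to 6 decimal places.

j₁+j₂−J=1  J+j₁−j₂=1  J−j₁+j₂=4  j₁+j₂+J+1=7
(j₁±m₁, j₂±m₂, J±M) = (1,1,3,2,3,2)
P² = 144/35
sum k=0..1:
  [0] +1/6 = 1/6
  [1] −1/4 = -1/4
S = -1/12
C² = P²·S² = 1/35 ; C = -0.169031

−√(1/35) ≈ -0.169031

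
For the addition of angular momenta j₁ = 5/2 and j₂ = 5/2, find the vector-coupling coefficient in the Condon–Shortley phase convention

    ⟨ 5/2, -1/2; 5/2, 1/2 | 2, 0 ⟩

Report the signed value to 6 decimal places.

√[5·3!2!2!/8! · 2!3!3!2!2!2!] = √(12/7)
  +(−1)^1/∏(1,2,2,2,0,0)! = -1/8  (running -1/8)
  +(−1)^2/∏(2,1,1,1,1,1)! = 1/2  (running 3/8)
  +(−1)^3/∏(3,0,0,0,2,2)! = -1/24  (running 1/3)
⟨..|..⟩ = √(12/7)·(1/3) = +0.436436

+√(4/21) = +0.436436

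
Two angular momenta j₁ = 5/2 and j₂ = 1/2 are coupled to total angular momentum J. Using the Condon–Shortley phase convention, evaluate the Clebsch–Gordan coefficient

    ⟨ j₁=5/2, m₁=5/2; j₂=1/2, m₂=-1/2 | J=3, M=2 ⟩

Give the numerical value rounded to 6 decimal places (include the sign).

√[7·0!5!1!/7! · 5!0!0!1!5!1!] = √(2400)
  +(−1)^0/∏(0,0,0,0,5,1)! = 1/120  (running 1/120)
⟨..|..⟩ = √(2400)·(1/120) = +0.408248

+0.408248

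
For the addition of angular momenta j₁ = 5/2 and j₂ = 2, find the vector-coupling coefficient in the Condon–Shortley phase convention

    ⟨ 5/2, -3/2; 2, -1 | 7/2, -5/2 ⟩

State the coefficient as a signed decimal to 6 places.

triangle: 1!×4!×3!/9! = 144/362880
(j±m)!: 1!×4!×1!×3!×1!×6! = 103680
prefactor² = (2J+1)×Δ×N² = 2304/7
  k=0: +1/(0!×1!×4!×1!×0!×2!) = 1/48
  k=1: −1/(1!×0!×3!×0!×1!×3!) = -1/36
Σ = -1/144  ⇒  CG² = 2304/7×(-1/144)² = 1/63
CG = −√(1/63) = -0.125988

−√(1/63) ≈ -0.125988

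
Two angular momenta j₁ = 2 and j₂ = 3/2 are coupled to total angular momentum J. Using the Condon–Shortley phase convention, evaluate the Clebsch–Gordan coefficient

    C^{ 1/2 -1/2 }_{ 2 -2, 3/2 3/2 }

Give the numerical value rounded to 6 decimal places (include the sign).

j₁+j₂−J=3  J+j₁−j₂=1  J−j₁+j₂=0  j₁+j₂+J+1=5
(j₁±m₁, j₂±m₂, J±M) = (0,4,3,0,0,1)
P² = 72/5
sum k=3..3:
  [3] −1/6 = -1/6
S = -1/6
C² = P²·S² = 2/5 ; C = -0.632456

−√(2/5) = -0.632456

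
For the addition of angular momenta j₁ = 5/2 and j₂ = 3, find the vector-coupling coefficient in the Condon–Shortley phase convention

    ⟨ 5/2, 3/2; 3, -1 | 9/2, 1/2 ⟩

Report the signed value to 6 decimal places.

j₁+j₂−J=1  J+j₁−j₂=4  J−j₁+j₂=5  j₁+j₂+J+1=11
(j₁±m₁, j₂±m₂, J±M) = (4,1,2,4,5,4)
P² = 184320/77
sum k=0..1:
  [0] +1/72 = 1/72
  [1] −1/576 = -1/576
S = 7/576
C² = P²·S² = 35/99 ; C = +0.594588

+√(35/99) = +0.594588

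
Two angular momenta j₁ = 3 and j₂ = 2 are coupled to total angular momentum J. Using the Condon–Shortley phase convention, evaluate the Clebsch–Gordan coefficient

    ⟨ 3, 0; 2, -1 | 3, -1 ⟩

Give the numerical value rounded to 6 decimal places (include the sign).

√[7·2!4!2!/9! · 3!3!1!3!2!4!] = √(96/5)
  +(−1)^0/∏(0,2,3,1,1,1)! = 1/12  (running 1/12)
  +(−1)^1/∏(1,1,2,0,2,2)! = -1/8  (running -1/24)
⟨..|..⟩ = √(96/5)·(-1/24) = -0.182574

−√(1/30) ≈ -0.182574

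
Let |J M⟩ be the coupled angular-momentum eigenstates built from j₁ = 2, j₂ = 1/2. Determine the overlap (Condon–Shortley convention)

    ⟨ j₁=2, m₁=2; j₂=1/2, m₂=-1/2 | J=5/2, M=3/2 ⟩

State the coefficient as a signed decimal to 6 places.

triangle: 0!×4!×1!/6! = 24/720
(j±m)!: 4!×0!×0!×1!×4!×1! = 576
prefactor² = (2J+1)×Δ×N² = 576/5
  k=0: +1/(0!×0!×0!×0!×4!×1!) = 1/24
Σ = 1/24  ⇒  CG² = 576/5×1/24² = 1/5
CG = +√(1/5) = +0.447214

+√(1/5) = +0.447214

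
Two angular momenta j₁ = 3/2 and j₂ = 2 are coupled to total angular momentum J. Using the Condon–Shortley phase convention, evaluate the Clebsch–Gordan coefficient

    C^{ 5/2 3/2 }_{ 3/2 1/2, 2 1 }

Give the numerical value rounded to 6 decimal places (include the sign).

-0.169031

√[6·1!2!3!/7! · 2!1!3!1!4!1!] = √(144/35)
  +(−1)^0/∏(0,1,1,3,1,0)! = 1/6  (running 1/6)
  +(−1)^1/∏(1,0,0,2,2,1)! = -1/4  (running -1/12)
⟨..|..⟩ = √(144/35)·(-1/12) = -0.169031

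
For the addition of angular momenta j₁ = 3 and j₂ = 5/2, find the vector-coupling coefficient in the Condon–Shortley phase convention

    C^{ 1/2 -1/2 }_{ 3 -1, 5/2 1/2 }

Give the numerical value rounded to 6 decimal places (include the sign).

j₁+j₂−J=5  J+j₁−j₂=1  J−j₁+j₂=0  j₁+j₂+J+1=7
(j₁±m₁, j₂±m₂, J±M) = (2,4,3,2,0,1)
P² = 192/7
sum k=3..3:
  [3] −1/12 = -1/12
S = -1/12
C² = P²·S² = 4/21 ; C = -0.436436

-0.436436  (= −√(4/21))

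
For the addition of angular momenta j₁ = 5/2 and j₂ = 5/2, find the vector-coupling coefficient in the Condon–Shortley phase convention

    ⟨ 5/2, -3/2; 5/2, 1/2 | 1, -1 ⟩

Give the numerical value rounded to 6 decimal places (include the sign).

-0.478091  (= −√(8/35))

triangle: 4!×1!×1!/7! = 24/5040
(j±m)!: 1!×4!×3!×2!×0!×2! = 576
prefactor² = (2J+1)×Δ×N² = 288/35
  k=3: −1/(3!×1!×1!×0!×0!×1!) = -1/6
Σ = -1/6  ⇒  CG² = 288/35×(-1/6)² = 8/35
CG = −√(8/35) = -0.478091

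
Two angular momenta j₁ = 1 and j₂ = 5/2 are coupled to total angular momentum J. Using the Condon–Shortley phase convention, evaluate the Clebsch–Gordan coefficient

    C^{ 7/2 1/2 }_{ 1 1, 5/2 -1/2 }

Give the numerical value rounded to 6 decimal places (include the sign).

+0.534522

j₁+j₂−J=0  J+j₁−j₂=2  J−j₁+j₂=5  j₁+j₂+J+1=8
(j₁±m₁, j₂±m₂, J±M) = (2,0,2,3,4,3)
P² = 1152/7
sum k=0..0:
  [0] +1/24 = 1/24
S = 1/24
C² = P²·S² = 2/7 ; C = +0.534522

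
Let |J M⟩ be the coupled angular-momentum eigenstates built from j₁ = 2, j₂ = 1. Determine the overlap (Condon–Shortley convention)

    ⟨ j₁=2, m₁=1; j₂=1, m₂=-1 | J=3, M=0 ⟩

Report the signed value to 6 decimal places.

√[7·0!4!2!/7! · 3!1!0!2!3!3!] = √(144/5)
  +(−1)^0/∏(0,0,1,0,3,2)! = 1/12  (running 1/12)
⟨..|..⟩ = √(144/5)·(1/12) = +0.447214

+√(1/5) = +0.447214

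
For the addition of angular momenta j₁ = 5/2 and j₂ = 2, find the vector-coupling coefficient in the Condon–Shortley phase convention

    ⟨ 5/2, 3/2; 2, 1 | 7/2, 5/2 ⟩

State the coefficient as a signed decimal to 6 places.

+√(1/63) ≈ +0.125988

√[8·1!4!3!/9! · 4!1!3!1!6!1!] = √(2304/7)
  +(−1)^0/∏(0,1,1,3,3,0)! = 1/36  (running 1/36)
  +(−1)^1/∏(1,0,0,2,4,1)! = -1/48  (running 1/144)
⟨..|..⟩ = √(2304/7)·(1/144) = +0.125988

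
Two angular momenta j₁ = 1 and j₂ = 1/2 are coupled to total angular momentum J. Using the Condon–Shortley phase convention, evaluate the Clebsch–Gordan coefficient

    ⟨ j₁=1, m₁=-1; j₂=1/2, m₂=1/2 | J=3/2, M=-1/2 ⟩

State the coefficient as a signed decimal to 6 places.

+0.577350

j₁+j₂−J=0  J+j₁−j₂=2  J−j₁+j₂=1  j₁+j₂+J+1=4
(j₁±m₁, j₂±m₂, J±M) = (0,2,1,0,1,2)
P² = 4/3
sum k=0..0:
  [0] +1/2 = 1/2
S = 1/2
C² = P²·S² = 1/3 ; C = +0.577350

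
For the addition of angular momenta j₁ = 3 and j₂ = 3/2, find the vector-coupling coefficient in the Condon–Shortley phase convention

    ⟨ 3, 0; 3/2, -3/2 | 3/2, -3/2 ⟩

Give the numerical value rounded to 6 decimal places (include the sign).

triangle: 3!×3!×0!/7! = 36/5040
(j±m)!: 3!×3!×0!×3!×0!×3! = 1296
prefactor² = (2J+1)×Δ×N² = 1296/35
  k=0: +1/(0!×3!×3!×0!×0!×0!) = 1/36
Σ = 1/36  ⇒  CG² = 1296/35×1/36² = 1/35
CG = +√(1/35) = +0.169031

+√(1/35) ≈ +0.169031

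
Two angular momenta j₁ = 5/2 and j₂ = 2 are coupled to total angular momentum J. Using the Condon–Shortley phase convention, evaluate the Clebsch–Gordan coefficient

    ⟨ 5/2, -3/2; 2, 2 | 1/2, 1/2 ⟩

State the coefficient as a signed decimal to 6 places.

√[2·4!1!0!/6! · 1!4!4!0!1!0!] = √(192/5)
  +(−1)^4/∏(4,0,0,0,1,0)! = 1/24  (running 1/24)
⟨..|..⟩ = √(192/5)·(1/24) = +0.258199

+√(1/15) ≈ +0.258199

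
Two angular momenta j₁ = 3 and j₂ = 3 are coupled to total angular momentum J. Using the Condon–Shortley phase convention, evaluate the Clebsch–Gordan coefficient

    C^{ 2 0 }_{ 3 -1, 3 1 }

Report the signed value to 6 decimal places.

j₁+j₂−J=4  J+j₁−j₂=2  J−j₁+j₂=2  j₁+j₂+J+1=9
(j₁±m₁, j₂±m₂, J±M) = (2,4,4,2,2,2)
P² = 256/21
sum k=2..4:
  [2] +1/16 = 1/16
  [3] −1/6 = -1/6
  [4] +1/96 = 1/96
S = -3/32
C² = P²·S² = 3/28 ; C = -0.327327

-0.327327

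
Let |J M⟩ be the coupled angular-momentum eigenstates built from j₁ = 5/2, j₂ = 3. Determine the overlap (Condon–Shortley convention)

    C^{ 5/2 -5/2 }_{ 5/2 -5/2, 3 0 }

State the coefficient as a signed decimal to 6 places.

triangle: 3!*2!*3!/9! = 72/362880
(j±m)!: 0!*5!*3!*3!*0!*5! = 518400
prefactor² = (2J+1)*Δ*N² = 4320/7
  k=3: −1/(3!*0!*2!*0!*0!*3!) = -1/72
Σ = -1/72  ⇒  CG² = 4320/7*(-1/72)² = 5/42
CG = −√(5/42) = -0.345033

−√(5/42) = -0.345033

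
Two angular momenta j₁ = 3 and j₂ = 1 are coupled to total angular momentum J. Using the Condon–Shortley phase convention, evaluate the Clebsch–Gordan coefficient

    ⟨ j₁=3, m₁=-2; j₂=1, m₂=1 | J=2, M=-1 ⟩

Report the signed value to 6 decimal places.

triangle: 2!*4!*0!/7! = 48/5040
(j±m)!: 1!*5!*2!*0!*1!*3! = 1440
prefactor² = (2J+1)*Δ*N² = 480/7
  k=2: +1/(2!*0!*3!*0!*1!*0!) = 1/12
Σ = 1/12  ⇒  CG² = 480/7*1/12² = 10/21
CG = +√(10/21) = +0.690066

+0.690066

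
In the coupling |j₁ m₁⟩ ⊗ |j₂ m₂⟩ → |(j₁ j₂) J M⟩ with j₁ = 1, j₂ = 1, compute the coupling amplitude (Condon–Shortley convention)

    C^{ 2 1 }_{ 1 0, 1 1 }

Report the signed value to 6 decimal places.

j₁+j₂−J=0  J+j₁−j₂=2  J−j₁+j₂=2  j₁+j₂+J+1=5
(j₁±m₁, j₂±m₂, J±M) = (1,1,2,0,3,1)
P² = 2
sum k=0..0:
  [0] +1/2 = 1/2
S = 1/2
C² = P²·S² = 1/2 ; C = +0.707107

+√(1/2) ≈ +0.707107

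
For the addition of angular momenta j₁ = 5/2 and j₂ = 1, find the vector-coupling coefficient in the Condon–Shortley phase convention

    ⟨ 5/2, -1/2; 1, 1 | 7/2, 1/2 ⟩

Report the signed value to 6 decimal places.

+√(2/7) ≈ +0.534522

j₁+j₂−J=0  J+j₁−j₂=5  J−j₁+j₂=2  j₁+j₂+J+1=8
(j₁±m₁, j₂±m₂, J±M) = (2,3,2,0,4,3)
P² = 1152/7
sum k=0..0:
  [0] +1/24 = 1/24
S = 1/24
C² = P²·S² = 2/7 ; C = +0.534522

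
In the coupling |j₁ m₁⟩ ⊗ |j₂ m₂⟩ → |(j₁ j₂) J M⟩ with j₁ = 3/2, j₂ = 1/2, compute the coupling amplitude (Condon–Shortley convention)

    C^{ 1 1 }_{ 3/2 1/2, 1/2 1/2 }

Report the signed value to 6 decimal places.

-0.500000

√[3·1!2!0!/4! · 2!1!1!0!2!0!] = √(1)
  +(−1)^1/∏(1,0,0,0,2,0)! = -1/2  (running -1/2)
⟨..|..⟩ = √(1)·(-1/2) = -0.500000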